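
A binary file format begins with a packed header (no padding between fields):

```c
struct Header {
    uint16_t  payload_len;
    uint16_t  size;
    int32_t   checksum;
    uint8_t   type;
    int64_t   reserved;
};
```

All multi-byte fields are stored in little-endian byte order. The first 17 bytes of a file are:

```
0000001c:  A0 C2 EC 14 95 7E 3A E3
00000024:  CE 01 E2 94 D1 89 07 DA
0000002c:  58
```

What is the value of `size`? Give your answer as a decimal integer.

5356

`size` follows `payload_len` (2 bytes), so it starts at byte offset 2 and occupies 2 bytes.
Bytes at offsets 2..3: EC 14.
Little-endian: lowest address holds the least-significant byte.
Reassemble most-significant byte first: 14 EC → 0x14EC.
0x14EC = 5356.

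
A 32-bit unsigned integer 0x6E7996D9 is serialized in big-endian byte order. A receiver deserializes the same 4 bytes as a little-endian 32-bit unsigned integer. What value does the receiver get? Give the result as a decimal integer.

Stored big-endian, the bytes at ascending addresses are 6E 79 96 D9.
Read back as little-endian, the first byte is least significant, giving 0xD996796E.
0xD996796E = 3650517358.

3650517358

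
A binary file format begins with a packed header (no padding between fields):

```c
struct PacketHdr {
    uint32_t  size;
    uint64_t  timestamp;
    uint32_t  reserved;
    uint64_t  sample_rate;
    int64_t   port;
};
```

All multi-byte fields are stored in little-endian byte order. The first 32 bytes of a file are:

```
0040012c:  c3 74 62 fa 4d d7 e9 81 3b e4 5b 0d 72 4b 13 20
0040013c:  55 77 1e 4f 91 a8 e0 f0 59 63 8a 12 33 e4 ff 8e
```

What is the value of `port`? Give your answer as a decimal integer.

-8142538693257043111

`port` follows `size` (4 B), `timestamp` (8 B), `reserved` (4 B), `sample_rate` (8 B), so it starts at offset 4 + 8 + 4 + 8 = 24 and occupies 8 bytes.
Bytes at offsets 24..31: 59 63 8A 12 33 E4 FF 8E.
Little-endian: lowest address holds the least-significant byte.
Reassemble most-significant byte first: 8E FF E4 33 12 8A 63 59 → 0x8EFFE433128A6359.
Top bit is set, so as a signed 64-bit value this is 0x8EFFE433128A6359 − 2^64 = -8142538693257043111.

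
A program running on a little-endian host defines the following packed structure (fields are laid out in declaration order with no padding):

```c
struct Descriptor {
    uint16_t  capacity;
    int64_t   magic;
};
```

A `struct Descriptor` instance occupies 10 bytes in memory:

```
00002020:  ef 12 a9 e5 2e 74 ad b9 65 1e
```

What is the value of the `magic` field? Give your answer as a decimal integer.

`magic` follows `capacity` (2 bytes), so it starts at byte offset 2 and occupies 8 bytes.
Bytes at offsets 2..9: A9 E5 2E 74 AD B9 65 1E.
Little-endian: lowest address holds the least-significant byte.
Reassemble most-significant byte first: 1E 65 B9 AD 74 2E E5 A9 → 0x1E65B9AD742EE5A9.
0x1E65B9AD742EE5A9 = 2190360948415325609.

2190360948415325609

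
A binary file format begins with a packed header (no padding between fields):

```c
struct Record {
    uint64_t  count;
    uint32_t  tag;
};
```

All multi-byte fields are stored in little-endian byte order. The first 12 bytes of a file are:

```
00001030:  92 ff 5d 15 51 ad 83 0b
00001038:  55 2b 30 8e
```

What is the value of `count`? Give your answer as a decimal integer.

`count` is the first field, at byte offset 0, occupying 8 bytes.
Bytes at offsets 0..7: 92 FF 5D 15 51 AD 83 0B.
In little-endian order the low byte comes first in memory.
Reassemble most-significant byte first: 0B 83 AD 51 15 5D FF 92 → 0x0B83AD51155DFF92.
0x0B83AD51155DFF92 = 829697320128741266.

829697320128741266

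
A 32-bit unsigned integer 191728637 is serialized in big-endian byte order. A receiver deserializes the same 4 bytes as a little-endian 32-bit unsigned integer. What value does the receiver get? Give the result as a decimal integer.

4253773067

191728637 in 32-bit hexadecimal is 0x0B6D8BFD.
Stored big-endian, the bytes at ascending addresses are 0B 6D 8B FD.
Read back as little-endian, the first byte is least significant, giving 0xFD8B6D0B.
0xFD8B6D0B = 4253773067.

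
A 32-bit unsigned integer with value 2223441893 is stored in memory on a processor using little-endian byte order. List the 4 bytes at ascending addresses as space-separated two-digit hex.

2223441893 in hexadecimal, padded to 32 bits, is 0x848707E5.
Split into bytes (most-significant first): 84 87 07 E5.
Little-endian stores the least-significant byte at the lowest address.
So at ascending addresses the bytes are E5 07 87 84.

E5 07 87 84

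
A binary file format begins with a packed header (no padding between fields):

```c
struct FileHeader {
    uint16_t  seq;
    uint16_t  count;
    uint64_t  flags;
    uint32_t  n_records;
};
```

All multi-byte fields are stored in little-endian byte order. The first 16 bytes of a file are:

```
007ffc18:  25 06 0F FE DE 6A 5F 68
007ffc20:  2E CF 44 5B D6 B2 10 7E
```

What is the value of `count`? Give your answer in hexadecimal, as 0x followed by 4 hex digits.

0xFE0F

`count` follows `seq` (2 bytes), so it starts at byte offset 2 and occupies 2 bytes.
Bytes at offsets 2..3: 0F FE.
Little-endian stores the least-significant byte at the lowest address.
Reassemble most-significant byte first: FE 0F → 0xFE0F.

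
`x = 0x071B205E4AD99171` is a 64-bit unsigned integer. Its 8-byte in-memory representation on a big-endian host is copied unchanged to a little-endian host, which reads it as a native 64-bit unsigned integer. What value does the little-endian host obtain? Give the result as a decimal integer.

8183560911338871559

Stored big-endian, the bytes at ascending addresses are 07 1B 20 5E 4A D9 91 71.
Read back as little-endian, the first byte is least significant, giving 0x7191D94A5E201B07.
0x7191D94A5E201B07 = 8183560911338871559.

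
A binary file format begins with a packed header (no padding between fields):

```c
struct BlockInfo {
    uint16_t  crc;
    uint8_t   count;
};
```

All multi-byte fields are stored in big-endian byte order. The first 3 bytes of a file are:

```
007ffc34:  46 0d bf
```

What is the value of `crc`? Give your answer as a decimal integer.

`crc` is the first field, at byte offset 0, occupying 2 bytes.
Bytes at offsets 0..1: 46 0D.
Big-endian: lowest address holds the most-significant byte.
The bytes are already most-significant first: 0x460D.
0x460D = 17933.

17933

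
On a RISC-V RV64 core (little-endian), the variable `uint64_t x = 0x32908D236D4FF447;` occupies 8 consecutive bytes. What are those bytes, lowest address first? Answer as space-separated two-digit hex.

47 F4 4F 6D 23 8D 90 32

Split into bytes (most-significant first): 32 90 8D 23 6D 4F F4 47.
Little-endian: lowest address holds the least-significant byte.
So at ascending addresses the bytes are 47 F4 4F 6D 23 8D 90 32.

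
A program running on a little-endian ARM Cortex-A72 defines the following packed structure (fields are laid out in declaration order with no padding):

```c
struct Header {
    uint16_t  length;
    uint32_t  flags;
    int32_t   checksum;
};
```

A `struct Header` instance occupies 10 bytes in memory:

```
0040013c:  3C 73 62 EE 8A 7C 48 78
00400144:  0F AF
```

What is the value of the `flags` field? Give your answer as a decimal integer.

`flags` follows `length` (2 bytes), so it starts at byte offset 2 and occupies 4 bytes.
Bytes at offsets 2..5: 62 EE 8A 7C.
Little-endian: lowest address holds the least-significant byte.
Reassemble most-significant byte first: 7C 8A EE 62 → 0x7C8AEE62.
0x7C8AEE62 = 2089479778.

2089479778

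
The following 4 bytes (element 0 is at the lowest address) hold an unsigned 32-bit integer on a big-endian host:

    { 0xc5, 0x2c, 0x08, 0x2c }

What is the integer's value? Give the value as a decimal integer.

3307997228

Big-endian stores the most-significant byte at the lowest address.
The bytes are already most-significant first: 0xC52C082C.
0xC52C082C = 3307997228.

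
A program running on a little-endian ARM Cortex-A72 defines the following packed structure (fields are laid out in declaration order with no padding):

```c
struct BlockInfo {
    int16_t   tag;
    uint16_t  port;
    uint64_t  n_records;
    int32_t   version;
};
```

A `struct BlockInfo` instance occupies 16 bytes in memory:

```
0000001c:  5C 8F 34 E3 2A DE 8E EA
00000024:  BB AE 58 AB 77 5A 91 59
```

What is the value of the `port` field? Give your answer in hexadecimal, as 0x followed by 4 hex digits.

`port` follows `tag` (2 bytes), so it starts at byte offset 2 and occupies 2 bytes.
Bytes at offsets 2..3: 34 E3.
In little-endian order the low byte comes first in memory.
Reassemble most-significant byte first: E3 34 → 0xE334.

0xE334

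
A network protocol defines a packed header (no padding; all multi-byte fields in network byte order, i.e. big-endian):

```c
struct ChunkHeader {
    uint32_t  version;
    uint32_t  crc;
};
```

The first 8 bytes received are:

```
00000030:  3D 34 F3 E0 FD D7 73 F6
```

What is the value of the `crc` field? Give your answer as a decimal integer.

`crc` follows `version` (4 bytes), so it starts at byte offset 4 and occupies 4 bytes.
Bytes at offsets 4..7: FD D7 73 F6.
In big-endian order the high byte comes first in memory.
The bytes are already most-significant first: 0xFDD773F6.
0xFDD773F6 = 4258755574.

4258755574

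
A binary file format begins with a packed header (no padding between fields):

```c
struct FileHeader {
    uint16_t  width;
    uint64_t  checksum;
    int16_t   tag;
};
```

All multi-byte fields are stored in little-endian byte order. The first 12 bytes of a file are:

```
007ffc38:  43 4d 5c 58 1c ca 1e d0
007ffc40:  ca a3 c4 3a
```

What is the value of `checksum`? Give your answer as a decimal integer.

11802474604136257628

`checksum` follows `width` (2 bytes), so it starts at byte offset 2 and occupies 8 bytes.
Bytes at offsets 2..9: 5C 58 1C CA 1E D0 CA A3.
Little-endian stores the least-significant byte at the lowest address.
Reassemble most-significant byte first: A3 CA D0 1E CA 1C 58 5C → 0xA3CAD01ECA1C585C.
0xA3CAD01ECA1C585C = 11802474604136257628.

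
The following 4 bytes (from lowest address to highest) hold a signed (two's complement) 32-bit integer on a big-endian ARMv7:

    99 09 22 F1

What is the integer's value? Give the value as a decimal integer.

Big-endian stores the most-significant byte at the lowest address.
The bytes are already most-significant first: 0x990922F1.
Top bit is set, so as a signed 32-bit value this is 0x990922F1 − 2^32 = -1727454479.

-1727454479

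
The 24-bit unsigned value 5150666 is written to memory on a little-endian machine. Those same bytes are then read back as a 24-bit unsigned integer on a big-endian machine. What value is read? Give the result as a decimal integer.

5150666 in 24-bit hexadecimal is 0x4E97CA.
Stored little-endian, the bytes at ascending addresses are CA 97 4E.
Read back as big-endian, the last byte is least significant, giving 0xCA974E.
0xCA974E = 13277006.

13277006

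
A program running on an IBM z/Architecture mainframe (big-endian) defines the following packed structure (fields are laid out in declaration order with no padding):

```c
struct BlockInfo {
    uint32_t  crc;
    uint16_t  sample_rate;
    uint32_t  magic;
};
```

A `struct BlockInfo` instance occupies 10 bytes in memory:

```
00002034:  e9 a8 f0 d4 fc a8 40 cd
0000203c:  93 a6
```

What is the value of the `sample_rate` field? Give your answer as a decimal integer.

`sample_rate` follows `crc` (4 bytes), so it starts at byte offset 4 and occupies 2 bytes.
Bytes at offsets 4..5: FC A8.
Big-endian stores the most-significant byte at the lowest address.
The bytes are already most-significant first: 0xFCA8.
0xFCA8 = 64680.

64680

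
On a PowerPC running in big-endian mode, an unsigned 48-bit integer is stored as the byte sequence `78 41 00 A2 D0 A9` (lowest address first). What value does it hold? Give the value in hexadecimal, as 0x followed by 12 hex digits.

In big-endian order the high byte comes first in memory.
The bytes are already most-significant first: 0x784100A2D0A9.

0x784100A2D0A9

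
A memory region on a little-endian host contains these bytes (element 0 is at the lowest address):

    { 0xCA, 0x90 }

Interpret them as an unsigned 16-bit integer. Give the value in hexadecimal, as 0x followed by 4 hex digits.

In little-endian order the low byte comes first in memory.
Reassemble most-significant byte first: 90 CA → 0x90CA.

0x90CA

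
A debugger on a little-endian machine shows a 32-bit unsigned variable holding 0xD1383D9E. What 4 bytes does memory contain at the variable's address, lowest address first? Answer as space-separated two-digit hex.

9E 3D 38 D1

Split into bytes (most-significant first): D1 38 3D 9E.
Little-endian stores the least-significant byte at the lowest address.
So at ascending addresses the bytes are 9E 3D 38 D1.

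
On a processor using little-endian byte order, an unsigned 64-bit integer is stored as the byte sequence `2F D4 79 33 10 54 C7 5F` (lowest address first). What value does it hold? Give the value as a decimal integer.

6901577382528406575

Little-endian: lowest address holds the least-significant byte.
Reassemble most-significant byte first: 5F C7 54 10 33 79 D4 2F → 0x5FC754103379D42F.
0x5FC754103379D42F = 6901577382528406575.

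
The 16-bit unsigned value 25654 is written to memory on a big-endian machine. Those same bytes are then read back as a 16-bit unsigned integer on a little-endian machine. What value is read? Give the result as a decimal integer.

25654 in 16-bit hexadecimal is 0x6436.
Stored big-endian, the bytes at ascending addresses are 64 36.
Read back as little-endian, the first byte is least significant, giving 0x3664.
0x3664 = 13924.

13924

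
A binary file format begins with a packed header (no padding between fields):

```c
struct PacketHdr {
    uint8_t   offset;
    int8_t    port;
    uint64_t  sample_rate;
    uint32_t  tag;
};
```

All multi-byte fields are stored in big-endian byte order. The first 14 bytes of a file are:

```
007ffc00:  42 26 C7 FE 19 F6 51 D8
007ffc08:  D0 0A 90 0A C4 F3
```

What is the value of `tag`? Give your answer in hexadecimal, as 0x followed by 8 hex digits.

0x900AC4F3

`tag` follows `offset` (1 B), `port` (1 B), `sample_rate` (8 B), so it starts at offset 1 + 1 + 8 = 10 and occupies 4 bytes.
Bytes at offsets 10..13: 90 0A C4 F3.
In big-endian order the high byte comes first in memory.
The bytes are already most-significant first: 0x900AC4F3.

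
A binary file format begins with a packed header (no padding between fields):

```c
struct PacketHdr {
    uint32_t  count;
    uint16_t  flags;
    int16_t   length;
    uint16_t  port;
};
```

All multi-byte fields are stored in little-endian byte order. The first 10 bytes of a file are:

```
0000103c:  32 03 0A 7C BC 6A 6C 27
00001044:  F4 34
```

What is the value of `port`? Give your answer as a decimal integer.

`port` follows `count` (4 B), `flags` (2 B), `length` (2 B), so it starts at offset 4 + 2 + 2 = 8 and occupies 2 bytes.
Bytes at offsets 8..9: F4 34.
Little-endian: lowest address holds the least-significant byte.
Reassemble most-significant byte first: 34 F4 → 0x34F4.
0x34F4 = 13556.

13556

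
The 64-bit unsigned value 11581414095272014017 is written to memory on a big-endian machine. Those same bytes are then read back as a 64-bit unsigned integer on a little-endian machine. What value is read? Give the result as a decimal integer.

11581414095272014017 in 64-bit hexadecimal is 0xA0B972C23963F0C1.
Stored big-endian, the bytes at ascending addresses are A0 B9 72 C2 39 63 F0 C1.
Read back as little-endian, the first byte is least significant, giving 0xC1F06339C272B9A0.
0xC1F06339C272B9A0 = 13974778743457233312.

13974778743457233312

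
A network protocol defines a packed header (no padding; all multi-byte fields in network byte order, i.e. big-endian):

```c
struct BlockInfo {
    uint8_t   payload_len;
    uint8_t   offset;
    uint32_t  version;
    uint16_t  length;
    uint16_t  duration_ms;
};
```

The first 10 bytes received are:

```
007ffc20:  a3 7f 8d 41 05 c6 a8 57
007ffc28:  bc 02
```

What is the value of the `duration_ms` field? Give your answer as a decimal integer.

48130

`duration_ms` follows `payload_len` (1 B), `offset` (1 B), `version` (4 B), `length` (2 B), so it starts at offset 1 + 1 + 4 + 2 = 8 and occupies 2 bytes.
Bytes at offsets 8..9: BC 02.
In big-endian order the high byte comes first in memory.
The bytes are already most-significant first: 0xBC02.
0xBC02 = 48130.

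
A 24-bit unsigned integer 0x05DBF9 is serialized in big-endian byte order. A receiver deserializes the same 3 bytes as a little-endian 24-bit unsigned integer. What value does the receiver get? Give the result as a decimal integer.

Stored big-endian, the bytes at ascending addresses are 05 DB F9.
Read back as little-endian, the first byte is least significant, giving 0xF9DB05.
0xF9DB05 = 16374533.

16374533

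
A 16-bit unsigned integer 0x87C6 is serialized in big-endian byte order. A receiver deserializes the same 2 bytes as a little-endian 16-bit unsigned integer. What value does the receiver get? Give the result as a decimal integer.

50823

Stored big-endian, the bytes at ascending addresses are 87 C6.
Read back as little-endian, the first byte is least significant, giving 0xC687.
0xC687 = 50823.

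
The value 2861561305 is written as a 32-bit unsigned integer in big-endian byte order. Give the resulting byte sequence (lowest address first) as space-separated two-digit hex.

2861561305 in hexadecimal, padded to 32 bits, is 0xAA8FF5D9.
Split into bytes (most-significant first): AA 8F F5 D9.
In big-endian order the high byte comes first in memory.
So the memory order matches the most-significant-first order: AA 8F F5 D9.

AA 8F F5 D9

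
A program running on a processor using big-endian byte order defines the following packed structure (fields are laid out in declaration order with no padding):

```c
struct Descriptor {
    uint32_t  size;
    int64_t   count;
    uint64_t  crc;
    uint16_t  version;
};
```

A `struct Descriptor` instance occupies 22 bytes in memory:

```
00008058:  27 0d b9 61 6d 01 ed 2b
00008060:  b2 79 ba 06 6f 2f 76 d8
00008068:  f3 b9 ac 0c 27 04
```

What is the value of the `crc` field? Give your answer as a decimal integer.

8011752936289446924

`crc` follows `size` (4 B), `count` (8 B), so it starts at offset 4 + 8 = 12 and occupies 8 bytes.
Bytes at offsets 12..19: 6F 2F 76 D8 F3 B9 AC 0C.
Big-endian stores the most-significant byte at the lowest address.
The bytes are already most-significant first: 0x6F2F76D8F3B9AC0C.
0x6F2F76D8F3B9AC0C = 8011752936289446924.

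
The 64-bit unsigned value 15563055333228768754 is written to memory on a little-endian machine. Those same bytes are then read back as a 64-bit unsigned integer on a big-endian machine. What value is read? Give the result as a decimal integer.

17468857623457889239

15563055333228768754 in 64-bit hexadecimal is 0xD7FB145E74D96DF2.
Stored little-endian, the bytes at ascending addresses are F2 6D D9 74 5E 14 FB D7.
Read back as big-endian, the last byte is least significant, giving 0xF26DD9745E14FBD7.
0xF26DD9745E14FBD7 = 17468857623457889239.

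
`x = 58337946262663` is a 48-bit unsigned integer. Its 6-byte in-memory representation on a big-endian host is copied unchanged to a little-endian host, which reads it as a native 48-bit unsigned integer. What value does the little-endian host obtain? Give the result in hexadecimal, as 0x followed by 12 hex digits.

58337946262663 in 48-bit hexadecimal is 0x350EDC905C87.
Stored big-endian, the bytes at ascending addresses are 35 0E DC 90 5C 87.
Read back as little-endian, the first byte is least significant, giving 0x875C90DC0E35.

0x875C90DC0E35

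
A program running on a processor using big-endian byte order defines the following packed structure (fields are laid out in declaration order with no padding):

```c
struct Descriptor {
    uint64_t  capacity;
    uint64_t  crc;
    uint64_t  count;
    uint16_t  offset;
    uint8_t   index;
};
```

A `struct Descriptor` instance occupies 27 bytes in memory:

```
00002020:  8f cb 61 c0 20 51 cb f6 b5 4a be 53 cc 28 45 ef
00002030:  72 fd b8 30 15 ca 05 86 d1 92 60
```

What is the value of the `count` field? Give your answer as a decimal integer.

8285981406095082886

`count` follows `capacity` (8 B), `crc` (8 B), so it starts at offset 8 + 8 = 16 and occupies 8 bytes.
Bytes at offsets 16..23: 72 FD B8 30 15 CA 05 86.
In big-endian order the high byte comes first in memory.
The bytes are already most-significant first: 0x72FDB83015CA0586.
0x72FDB83015CA0586 = 8285981406095082886.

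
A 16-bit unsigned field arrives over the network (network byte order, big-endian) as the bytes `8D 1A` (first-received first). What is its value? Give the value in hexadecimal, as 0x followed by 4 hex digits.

0x8D1A

In big-endian order the high byte comes first in memory.
The bytes are already most-significant first: 0x8D1A.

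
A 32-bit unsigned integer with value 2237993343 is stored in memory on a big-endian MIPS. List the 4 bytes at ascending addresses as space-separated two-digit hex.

85 65 11 7F

2237993343 in hexadecimal, padded to 32 bits, is 0x8565117F.
Split into bytes (most-significant first): 85 65 11 7F.
Big-endian: lowest address holds the most-significant byte.
So the memory order matches the most-significant-first order: 85 65 11 7F.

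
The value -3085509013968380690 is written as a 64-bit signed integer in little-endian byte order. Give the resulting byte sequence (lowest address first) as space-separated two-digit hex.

EE 1C 26 47 E6 11 2E D5

Two's complement of -3085509013968380690 in 64 bits: 3085509013968380690 = 0x2AD1EE19B8D9E312; invert → 0xD52E11E647261CED; add 1 → 0xD52E11E647261CEE.
Split into bytes (most-significant first): D5 2E 11 E6 47 26 1C EE.
Little-endian stores the least-significant byte at the lowest address.
So at ascending addresses the bytes are EE 1C 26 47 E6 11 2E D5.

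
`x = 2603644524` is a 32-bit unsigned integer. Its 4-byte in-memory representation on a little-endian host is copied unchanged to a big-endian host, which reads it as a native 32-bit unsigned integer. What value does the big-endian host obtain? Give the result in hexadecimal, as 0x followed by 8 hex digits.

0x6C76309B

2603644524 in 32-bit hexadecimal is 0x9B30766C.
Stored little-endian, the bytes at ascending addresses are 6C 76 30 9B.
Read back as big-endian, the last byte is least significant, giving 0x6C76309B.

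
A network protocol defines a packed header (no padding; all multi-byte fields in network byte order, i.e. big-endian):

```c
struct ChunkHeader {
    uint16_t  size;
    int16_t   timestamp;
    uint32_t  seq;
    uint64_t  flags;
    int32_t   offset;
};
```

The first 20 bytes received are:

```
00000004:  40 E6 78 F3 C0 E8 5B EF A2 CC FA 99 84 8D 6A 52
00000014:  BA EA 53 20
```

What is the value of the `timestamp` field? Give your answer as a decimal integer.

`timestamp` follows `size` (2 bytes), so it starts at byte offset 2 and occupies 2 bytes.
Bytes at offsets 2..3: 78 F3.
Big-endian: lowest address holds the most-significant byte.
The bytes are already most-significant first: 0x78F3.
0x78F3 = 30963.

30963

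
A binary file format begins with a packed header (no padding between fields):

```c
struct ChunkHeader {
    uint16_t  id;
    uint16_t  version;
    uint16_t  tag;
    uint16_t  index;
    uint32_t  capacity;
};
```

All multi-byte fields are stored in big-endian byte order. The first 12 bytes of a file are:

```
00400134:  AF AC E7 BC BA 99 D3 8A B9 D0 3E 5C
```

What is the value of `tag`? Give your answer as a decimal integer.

47769

`tag` follows `id` (2 B), `version` (2 B), so it starts at offset 2 + 2 = 4 and occupies 2 bytes.
Bytes at offsets 4..5: BA 99.
In big-endian order the high byte comes first in memory.
The bytes are already most-significant first: 0xBA99.
0xBA99 = 47769.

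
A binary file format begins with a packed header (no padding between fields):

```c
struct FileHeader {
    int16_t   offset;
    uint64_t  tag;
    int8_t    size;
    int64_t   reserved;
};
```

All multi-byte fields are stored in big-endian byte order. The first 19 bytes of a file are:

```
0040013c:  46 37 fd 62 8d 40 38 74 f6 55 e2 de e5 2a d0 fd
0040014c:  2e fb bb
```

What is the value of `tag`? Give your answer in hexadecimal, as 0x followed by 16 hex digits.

`tag` follows `offset` (2 bytes), so it starts at byte offset 2 and occupies 8 bytes.
Bytes at offsets 2..9: FD 62 8D 40 38 74 F6 55.
In big-endian order the high byte comes first in memory.
The bytes are already most-significant first: 0xFD628D403874F655.

0xFD628D403874F655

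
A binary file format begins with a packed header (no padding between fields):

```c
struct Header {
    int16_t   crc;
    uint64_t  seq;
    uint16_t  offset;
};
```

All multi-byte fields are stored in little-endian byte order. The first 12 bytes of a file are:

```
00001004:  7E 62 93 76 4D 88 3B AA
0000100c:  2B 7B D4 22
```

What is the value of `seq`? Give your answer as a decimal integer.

`seq` follows `crc` (2 bytes), so it starts at byte offset 2 and occupies 8 bytes.
Bytes at offsets 2..9: 93 76 4D 88 3B AA 2B 7B.
In little-endian order the low byte comes first in memory.
Reassemble most-significant byte first: 7B 2B AA 3B 88 4D 76 93 → 0x7B2BAA3B884D7693.
0x7B2BAA3B884D7693 = 8875374663330264723.

8875374663330264723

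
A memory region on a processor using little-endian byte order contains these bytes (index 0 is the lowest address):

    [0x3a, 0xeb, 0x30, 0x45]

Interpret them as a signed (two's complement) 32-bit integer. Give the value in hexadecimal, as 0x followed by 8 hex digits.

Little-endian stores the least-significant byte at the lowest address.
Reassemble most-significant byte first: 45 30 EB 3A → 0x4530EB3A.

0x4530EB3A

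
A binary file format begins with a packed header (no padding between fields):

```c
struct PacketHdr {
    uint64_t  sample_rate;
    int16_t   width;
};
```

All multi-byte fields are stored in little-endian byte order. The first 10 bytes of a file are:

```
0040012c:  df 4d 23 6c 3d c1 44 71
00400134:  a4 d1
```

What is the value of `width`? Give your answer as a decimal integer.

`width` follows `sample_rate` (8 bytes), so it starts at byte offset 8 and occupies 2 bytes.
Bytes at offsets 8..9: A4 D1.
In little-endian order the low byte comes first in memory.
Reassemble most-significant byte first: D1 A4 → 0xD1A4.
Top bit is set, so as a signed 16-bit value this is 0xD1A4 − 2^16 = -11868.

-11868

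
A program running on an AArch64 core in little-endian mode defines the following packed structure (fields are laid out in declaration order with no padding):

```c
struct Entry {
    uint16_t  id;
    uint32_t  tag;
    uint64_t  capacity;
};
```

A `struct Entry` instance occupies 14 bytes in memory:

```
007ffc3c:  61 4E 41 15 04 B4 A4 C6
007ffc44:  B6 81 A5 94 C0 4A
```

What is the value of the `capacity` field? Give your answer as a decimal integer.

5386468592901867172

`capacity` follows `id` (2 B), `tag` (4 B), so it starts at offset 2 + 4 = 6 and occupies 8 bytes.
Bytes at offsets 6..13: A4 C6 B6 81 A5 94 C0 4A.
Little-endian stores the least-significant byte at the lowest address.
Reassemble most-significant byte first: 4A C0 94 A5 81 B6 C6 A4 → 0x4AC094A581B6C6A4.
0x4AC094A581B6C6A4 = 5386468592901867172.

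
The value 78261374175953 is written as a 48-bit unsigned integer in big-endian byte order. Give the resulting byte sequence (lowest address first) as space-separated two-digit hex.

78261374175953 in hexadecimal, padded to 48 bits, is 0x472DA5684AD1.
Split into bytes (most-significant first): 47 2D A5 68 4A D1.
Big-endian stores the most-significant byte at the lowest address.
So the memory order matches the most-significant-first order: 47 2D A5 68 4A D1.

47 2D A5 68 4A D1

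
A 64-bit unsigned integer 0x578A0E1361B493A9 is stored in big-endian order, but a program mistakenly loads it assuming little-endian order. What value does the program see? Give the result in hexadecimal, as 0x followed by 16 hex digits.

Stored big-endian, the bytes at ascending addresses are 57 8A 0E 13 61 B4 93 A9.
Read back as little-endian, the first byte is least significant, giving 0xA993B461130E8A57.

0xA993B461130E8A57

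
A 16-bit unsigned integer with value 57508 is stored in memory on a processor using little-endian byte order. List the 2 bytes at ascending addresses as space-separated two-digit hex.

57508 in hexadecimal, padded to 16 bits, is 0xE0A4.
Split into bytes (most-significant first): E0 A4.
Little-endian stores the least-significant byte at the lowest address.
So at ascending addresses the bytes are A4 E0.

A4 E0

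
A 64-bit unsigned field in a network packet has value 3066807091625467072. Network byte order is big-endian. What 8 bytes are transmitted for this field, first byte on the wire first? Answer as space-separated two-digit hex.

3066807091625467072 in hexadecimal, padded to 64 bits, is 0x2A8F7CCD1AFC1CC0.
Split into bytes (most-significant first): 2A 8F 7C CD 1A FC 1C C0.
Big-endian: lowest address holds the most-significant byte.
So the memory order matches the most-significant-first order: 2A 8F 7C CD 1A FC 1C C0.

2A 8F 7C CD 1A FC 1C C0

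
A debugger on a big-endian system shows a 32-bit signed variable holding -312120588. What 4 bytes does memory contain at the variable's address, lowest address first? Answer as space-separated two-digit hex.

ED 65 6A F4

Two's complement of -312120588 in 32 bits: 312120588 = 0x129A950C; invert → 0xED656AF3; add 1 → 0xED656AF4.
Split into bytes (most-significant first): ED 65 6A F4.
In big-endian order the high byte comes first in memory.
So the memory order matches the most-significant-first order: ED 65 6A F4.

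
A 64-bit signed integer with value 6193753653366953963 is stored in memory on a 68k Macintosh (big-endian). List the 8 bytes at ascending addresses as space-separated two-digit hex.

55 F4 A2 21 BF 37 17 EB

6193753653366953963 in hexadecimal, padded to 64 bits, is 0x55F4A221BF3717EB.
Split into bytes (most-significant first): 55 F4 A2 21 BF 37 17 EB.
Big-endian stores the most-significant byte at the lowest address.
So the memory order matches the most-significant-first order: 55 F4 A2 21 BF 37 17 EB.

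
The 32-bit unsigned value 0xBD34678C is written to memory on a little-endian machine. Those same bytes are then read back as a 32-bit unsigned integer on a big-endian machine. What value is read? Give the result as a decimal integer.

Stored little-endian, the bytes at ascending addresses are 8C 67 34 BD.
Read back as big-endian, the last byte is least significant, giving 0x8C6734BD.
0x8C6734BD = 2355573949.

2355573949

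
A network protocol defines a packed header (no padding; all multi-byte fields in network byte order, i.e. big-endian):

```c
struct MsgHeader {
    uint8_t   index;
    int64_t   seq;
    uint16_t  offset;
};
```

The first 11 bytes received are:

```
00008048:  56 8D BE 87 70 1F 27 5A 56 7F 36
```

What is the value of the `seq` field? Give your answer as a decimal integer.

-8232994153157928362

`seq` follows `index` (1 byte), so it starts at byte offset 1 and occupies 8 bytes.
Bytes at offsets 1..8: 8D BE 87 70 1F 27 5A 56.
Big-endian stores the most-significant byte at the lowest address.
The bytes are already most-significant first: 0x8DBE87701F275A56.
Top bit is set, so as a signed 64-bit value this is 0x8DBE87701F275A56 − 2^64 = -8232994153157928362.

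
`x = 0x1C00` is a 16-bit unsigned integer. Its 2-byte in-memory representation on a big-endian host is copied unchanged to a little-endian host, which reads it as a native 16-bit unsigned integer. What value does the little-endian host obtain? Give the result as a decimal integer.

Stored big-endian, the bytes at ascending addresses are 1C 00.
Read back as little-endian, the first byte is least significant, giving 0x001C.
0x001C = 28.

28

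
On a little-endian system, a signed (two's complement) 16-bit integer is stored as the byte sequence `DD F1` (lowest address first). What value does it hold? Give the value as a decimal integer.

-3619

Little-endian: lowest address holds the least-significant byte.
Reassemble most-significant byte first: F1 DD → 0xF1DD.
Top bit is set, so as a signed 16-bit value this is 0xF1DD − 2^16 = -3619.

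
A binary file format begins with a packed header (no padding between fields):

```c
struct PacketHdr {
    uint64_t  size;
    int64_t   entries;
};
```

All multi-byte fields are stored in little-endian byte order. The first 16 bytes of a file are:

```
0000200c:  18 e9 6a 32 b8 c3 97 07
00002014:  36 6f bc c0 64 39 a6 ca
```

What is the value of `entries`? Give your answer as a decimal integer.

-3844322127021052106

`entries` follows `size` (8 bytes), so it starts at byte offset 8 and occupies 8 bytes.
Bytes at offsets 8..15: 36 6F BC C0 64 39 A6 CA.
In little-endian order the low byte comes first in memory.
Reassemble most-significant byte first: CA A6 39 64 C0 BC 6F 36 → 0xCAA63964C0BC6F36.
Top bit is set, so as a signed 64-bit value this is 0xCAA63964C0BC6F36 − 2^64 = -3844322127021052106.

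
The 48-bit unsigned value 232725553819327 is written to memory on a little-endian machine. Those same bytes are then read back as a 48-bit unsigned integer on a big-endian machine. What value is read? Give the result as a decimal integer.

210208444099027

232725553819327 in 48-bit hexadecimal is 0xD3A9A3F72EBF.
Stored little-endian, the bytes at ascending addresses are BF 2E F7 A3 A9 D3.
Read back as big-endian, the last byte is least significant, giving 0xBF2EF7A3A9D3.
0xBF2EF7A3A9D3 = 210208444099027.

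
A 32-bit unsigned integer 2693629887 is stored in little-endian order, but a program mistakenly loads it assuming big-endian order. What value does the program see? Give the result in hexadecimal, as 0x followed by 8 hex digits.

0xBF878DA0

2693629887 in 32-bit hexadecimal is 0xA08D87BF.
Stored little-endian, the bytes at ascending addresses are BF 87 8D A0.
Read back as big-endian, the last byte is least significant, giving 0xBF878DA0.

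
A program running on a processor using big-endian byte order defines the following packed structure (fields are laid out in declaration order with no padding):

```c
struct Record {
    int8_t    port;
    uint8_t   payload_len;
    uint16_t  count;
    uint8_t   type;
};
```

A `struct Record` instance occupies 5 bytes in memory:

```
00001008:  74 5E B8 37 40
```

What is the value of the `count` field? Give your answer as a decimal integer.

47159

`count` follows `port` (1 B), `payload_len` (1 B), so it starts at offset 1 + 1 = 2 and occupies 2 bytes.
Bytes at offsets 2..3: B8 37.
In big-endian order the high byte comes first in memory.
The bytes are already most-significant first: 0xB837.
0xB837 = 47159.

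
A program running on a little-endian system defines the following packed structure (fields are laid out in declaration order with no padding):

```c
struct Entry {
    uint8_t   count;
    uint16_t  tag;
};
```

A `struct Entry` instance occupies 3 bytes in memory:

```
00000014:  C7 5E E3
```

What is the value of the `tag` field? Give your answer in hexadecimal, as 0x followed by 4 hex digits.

0xE35E

`tag` follows `count` (1 byte), so it starts at byte offset 1 and occupies 2 bytes.
Bytes at offsets 1..2: 5E E3.
In little-endian order the low byte comes first in memory.
Reassemble most-significant byte first: E3 5E → 0xE35E.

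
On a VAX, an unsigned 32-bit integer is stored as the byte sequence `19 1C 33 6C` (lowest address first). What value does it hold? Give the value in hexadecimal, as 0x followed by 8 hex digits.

0x6C331C19

Little-endian: lowest address holds the least-significant byte.
Reassemble most-significant byte first: 6C 33 1C 19 → 0x6C331C19.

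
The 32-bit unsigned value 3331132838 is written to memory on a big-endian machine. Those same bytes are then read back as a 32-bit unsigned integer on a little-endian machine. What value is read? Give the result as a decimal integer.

2785906118

3331132838 in 32-bit hexadecimal is 0xC68D0DA6.
Stored big-endian, the bytes at ascending addresses are C6 8D 0D A6.
Read back as little-endian, the first byte is least significant, giving 0xA60D8DC6.
0xA60D8DC6 = 2785906118.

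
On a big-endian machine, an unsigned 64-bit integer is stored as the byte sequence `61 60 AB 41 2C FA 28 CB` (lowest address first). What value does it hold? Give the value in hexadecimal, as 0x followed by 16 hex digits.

In big-endian order the high byte comes first in memory.
The bytes are already most-significant first: 0x6160AB412CFA28CB.

0x6160AB412CFA28CB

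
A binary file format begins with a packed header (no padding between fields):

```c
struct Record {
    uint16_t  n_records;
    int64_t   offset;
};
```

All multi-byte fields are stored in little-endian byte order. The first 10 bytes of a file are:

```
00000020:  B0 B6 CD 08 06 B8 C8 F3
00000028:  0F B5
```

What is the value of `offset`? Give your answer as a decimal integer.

-5399829384787523379

`offset` follows `n_records` (2 bytes), so it starts at byte offset 2 and occupies 8 bytes.
Bytes at offsets 2..9: CD 08 06 B8 C8 F3 0F B5.
Little-endian: lowest address holds the least-significant byte.
Reassemble most-significant byte first: B5 0F F3 C8 B8 06 08 CD → 0xB50FF3C8B80608CD.
Top bit is set, so as a signed 64-bit value this is 0xB50FF3C8B80608CD − 2^64 = -5399829384787523379.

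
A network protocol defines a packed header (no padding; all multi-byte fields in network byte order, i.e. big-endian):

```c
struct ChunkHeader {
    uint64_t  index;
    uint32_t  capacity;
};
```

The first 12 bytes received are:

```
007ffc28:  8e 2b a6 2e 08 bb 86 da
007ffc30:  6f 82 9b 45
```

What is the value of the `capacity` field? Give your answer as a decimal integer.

1870830405

`capacity` follows `index` (8 bytes), so it starts at byte offset 8 and occupies 4 bytes.
Bytes at offsets 8..11: 6F 82 9B 45.
Big-endian: lowest address holds the most-significant byte.
The bytes are already most-significant first: 0x6F829B45.
0x6F829B45 = 1870830405.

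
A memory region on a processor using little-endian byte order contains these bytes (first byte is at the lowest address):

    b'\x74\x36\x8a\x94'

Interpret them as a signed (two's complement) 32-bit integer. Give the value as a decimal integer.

Little-endian stores the least-significant byte at the lowest address.
Reassemble most-significant byte first: 94 8A 36 74 → 0x948A3674.
Top bit is set, so as a signed 32-bit value this is 0x948A3674 − 2^32 = -1802881420.

-1802881420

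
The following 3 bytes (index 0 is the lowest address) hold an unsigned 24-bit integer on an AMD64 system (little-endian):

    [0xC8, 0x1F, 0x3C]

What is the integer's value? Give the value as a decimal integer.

3940296

Little-endian: lowest address holds the least-significant byte.
Reassemble most-significant byte first: 3C 1F C8 → 0x3C1FC8.
0x3C1FC8 = 3940296.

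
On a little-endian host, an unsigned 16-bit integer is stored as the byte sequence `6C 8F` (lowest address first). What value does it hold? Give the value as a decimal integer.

Little-endian stores the least-significant byte at the lowest address.
Reassemble most-significant byte first: 8F 6C → 0x8F6C.
0x8F6C = 36716.

36716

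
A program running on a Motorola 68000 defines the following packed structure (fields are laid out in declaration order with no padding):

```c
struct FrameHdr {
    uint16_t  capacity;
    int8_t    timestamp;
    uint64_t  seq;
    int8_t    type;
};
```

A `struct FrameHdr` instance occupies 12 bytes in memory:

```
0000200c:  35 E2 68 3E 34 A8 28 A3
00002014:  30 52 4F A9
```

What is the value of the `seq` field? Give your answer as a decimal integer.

4482392421630497359

`seq` follows `capacity` (2 B), `timestamp` (1 B), so it starts at offset 2 + 1 = 3 and occupies 8 bytes.
Bytes at offsets 3..10: 3E 34 A8 28 A3 30 52 4F.
In big-endian order the high byte comes first in memory.
The bytes are already most-significant first: 0x3E34A828A330524F.
0x3E34A828A330524F = 4482392421630497359.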